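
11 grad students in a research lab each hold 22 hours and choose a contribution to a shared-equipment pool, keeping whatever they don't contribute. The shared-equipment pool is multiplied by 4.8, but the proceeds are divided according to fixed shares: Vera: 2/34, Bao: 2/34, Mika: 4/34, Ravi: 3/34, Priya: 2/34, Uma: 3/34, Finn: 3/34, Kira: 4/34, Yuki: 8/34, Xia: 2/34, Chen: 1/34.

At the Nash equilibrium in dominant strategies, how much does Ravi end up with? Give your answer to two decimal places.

Player j's private return per contributed unit is 4.8 × (j's share). Contributing is weakly dominant for j when that share is at least 1/4.8 = 0.2083, and contributing 0 is dominant otherwise.
Only Yuki (8/34) clears that bar, contributing 22; the remaining 10 contribute 0. Total contributed: 22.
Ravi keeps 22 and receives 4.8 × 22 × 3/34 = 9.32 from the shared-equipment pool, for a payoff of 31.32.

31.32 hours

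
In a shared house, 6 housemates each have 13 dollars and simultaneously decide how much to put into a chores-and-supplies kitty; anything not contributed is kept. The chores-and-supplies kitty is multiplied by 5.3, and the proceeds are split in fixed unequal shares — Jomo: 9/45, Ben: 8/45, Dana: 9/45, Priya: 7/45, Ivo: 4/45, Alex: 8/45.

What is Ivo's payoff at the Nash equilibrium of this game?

Each unit j contributes comes back to j as 5.3 × (j's share), so j prefers to contribute only if that share exceeds 1/5.3 = 0.1887; otherwise keeping the unit dominates.
Jomo and Dana are above the threshold, contributing 13 each; the remaining 4 contribute 0. Total contributed: 26.
Ivo keeps 13 and receives 5.3 × 26 × 4/45 = 12.25 from the chores-and-supplies kitty, for a payoff of 25.25.

25.25 dollars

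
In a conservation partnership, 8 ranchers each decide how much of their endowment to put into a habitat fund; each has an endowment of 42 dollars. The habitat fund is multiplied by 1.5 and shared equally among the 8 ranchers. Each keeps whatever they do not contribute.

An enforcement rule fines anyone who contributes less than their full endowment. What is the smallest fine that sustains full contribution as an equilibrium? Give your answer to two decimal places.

Given the others contribute fully, the best deviation is to contribute 0 (any partial contribution still incurs the fine and gives up units whose private return 0.1875 is below 1).
Deviating from 42 to 0 saves 42 dollars but forfeits the deviator's share of the drop in the habitat fund: 1.5/8 × 42 = 7.87.
So the deviation gain is 42 − 7.87 = 34.13, and the fine must be at least 34.13 dollars to wipe it out.

34.13 dollars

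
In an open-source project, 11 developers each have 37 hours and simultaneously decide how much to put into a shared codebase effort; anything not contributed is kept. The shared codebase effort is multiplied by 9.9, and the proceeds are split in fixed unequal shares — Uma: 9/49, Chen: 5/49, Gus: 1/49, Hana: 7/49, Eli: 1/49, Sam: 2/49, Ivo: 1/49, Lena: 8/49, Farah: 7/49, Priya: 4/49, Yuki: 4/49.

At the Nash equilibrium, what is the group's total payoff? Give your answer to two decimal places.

A player with share s gets back 9.9·s per unit contributed, so full contribution is dominant for anyone with s > 1/9.9 = 0.1010 and zero contribution is dominant for anyone below.
Uma, Chen, Hana, Lena and Farah clear that bar, contributing 37 each; the remaining 6 contribute 0. Total contributed: 185.
The shared codebase effort pays out 9.9 × 185 = 1831.50 in total (split across the unequal shares, but the aggregate is all that matters for the group sum).
The 6 free-riders keep 37 each, adding 222. Group total = 222 + 1831.50 = 2053.50.

2053.50 hours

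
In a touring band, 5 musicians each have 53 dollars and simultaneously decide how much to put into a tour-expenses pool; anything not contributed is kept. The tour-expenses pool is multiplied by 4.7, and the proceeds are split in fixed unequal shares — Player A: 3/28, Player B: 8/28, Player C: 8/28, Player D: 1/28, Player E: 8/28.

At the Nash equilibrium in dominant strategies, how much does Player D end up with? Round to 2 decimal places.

79.69 dollars

For player j, contributing a unit is worthwhile iff 4.7 × (j's share) ≥ 1, i.e. iff j's share is at least 0.2128.
The shares above 0.2128 belong to Player B, Player C and Player E, contributing 53 each; the remaining 2 contribute 0. Total contributed: 159.
Player D keeps 53 and receives 4.7 × 159 × 1/28 = 26.69 from the tour-expenses pool, for a payoff of 79.69.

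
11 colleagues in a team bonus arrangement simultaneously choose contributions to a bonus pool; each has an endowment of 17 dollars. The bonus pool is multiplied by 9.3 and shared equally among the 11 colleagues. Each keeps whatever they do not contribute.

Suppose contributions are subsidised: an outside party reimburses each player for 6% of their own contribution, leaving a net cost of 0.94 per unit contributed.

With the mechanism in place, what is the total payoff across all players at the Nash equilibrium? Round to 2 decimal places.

Even with the mechanism, each unit contributed returns only (9.3/11) / 0.94 = 0.8994 per unit of net cost, so contributing nothing is still dominant.
At the Nash equilibrium no one contributes; group total payoff = 11 × 17 = 187.

187.00 dollars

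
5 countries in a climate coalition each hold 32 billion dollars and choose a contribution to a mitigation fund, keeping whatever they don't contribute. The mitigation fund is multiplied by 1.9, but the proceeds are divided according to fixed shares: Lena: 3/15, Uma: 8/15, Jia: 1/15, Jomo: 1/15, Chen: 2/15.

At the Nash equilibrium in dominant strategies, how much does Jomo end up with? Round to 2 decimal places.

Player j's private return per contributed unit is 1.9 × (j's share). Contributing is weakly dominant for j when that share is at least 1/1.9 = 0.5263, and contributing 0 is dominant otherwise.
Only Uma (8/15) clears that bar, contributing 32; the remaining 4 contribute 0. Total contributed: 32.
Jomo keeps 32 and receives 1.9 × 32 × 1/15 = 4.05 from the mitigation fund, for a payoff of 36.05.

36.05 billion dollars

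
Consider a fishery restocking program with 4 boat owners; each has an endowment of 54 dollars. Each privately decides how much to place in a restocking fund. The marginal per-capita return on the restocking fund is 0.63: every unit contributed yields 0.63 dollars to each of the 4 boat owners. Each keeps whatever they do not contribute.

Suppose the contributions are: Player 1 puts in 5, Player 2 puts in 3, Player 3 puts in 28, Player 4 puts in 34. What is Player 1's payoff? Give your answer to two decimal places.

Total contributed: 5 + 3 + 28 + 34 = 70.
Each receives 0.63 × 70 = 44.10 from the restocking fund.
Player 1 keeps 54 − 5 = 49, so Player 1's payoff is 49 + 44.10 = 93.10.

93.10 dollars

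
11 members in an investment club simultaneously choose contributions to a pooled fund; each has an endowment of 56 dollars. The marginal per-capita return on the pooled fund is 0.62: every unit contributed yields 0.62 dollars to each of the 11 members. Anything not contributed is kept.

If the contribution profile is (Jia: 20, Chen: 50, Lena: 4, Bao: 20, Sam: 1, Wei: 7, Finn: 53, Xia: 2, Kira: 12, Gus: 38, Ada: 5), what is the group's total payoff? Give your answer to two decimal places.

1849.84 dollars

Total contributed: 20 + 50 + 4 + 20 + 1 + 7 + 53 + 2 + 12 + 38 + 5 = 212; total kept: 11 × 56 − 212 = 404.
The pooled fund pays out 0.62 × 11 × 212 = 1445.84 in aggregate.
Group total = 404 + 1445.84 = 1849.84.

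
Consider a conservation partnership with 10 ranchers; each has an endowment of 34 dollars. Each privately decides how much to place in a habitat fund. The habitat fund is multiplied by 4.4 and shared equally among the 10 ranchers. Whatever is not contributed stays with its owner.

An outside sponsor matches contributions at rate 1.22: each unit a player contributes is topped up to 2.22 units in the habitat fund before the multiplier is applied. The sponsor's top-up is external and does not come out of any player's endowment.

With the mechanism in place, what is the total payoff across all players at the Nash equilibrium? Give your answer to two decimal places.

With the mechanism, a contributed unit returns 4.4 × 2.22 / 10 = 0.9768 per unit of net cost — still below 1 — so contributing 0 remains dominant for every player.
At the Nash equilibrium no one contributes; group total payoff = 10 × 34 = 340.

340.00 dollars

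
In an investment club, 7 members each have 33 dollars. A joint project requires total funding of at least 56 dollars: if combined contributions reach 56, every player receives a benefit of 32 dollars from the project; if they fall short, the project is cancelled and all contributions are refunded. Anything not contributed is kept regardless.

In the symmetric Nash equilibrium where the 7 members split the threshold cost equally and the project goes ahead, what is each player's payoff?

Equal share of the threshold: 56/7 = 8.
At this profile no one gains by cutting their contribution: any cut drops the total below 56, the project is cancelled, contributions are refunded, and the deviator ends with 33, which is less than 33 − 8 + 32 = 57. Contributing more than 8 just wastes the excess. So contributing exactly 8 is a best response.
Each player's payoff: 33 − 8 + 32 = 57.

57 dollars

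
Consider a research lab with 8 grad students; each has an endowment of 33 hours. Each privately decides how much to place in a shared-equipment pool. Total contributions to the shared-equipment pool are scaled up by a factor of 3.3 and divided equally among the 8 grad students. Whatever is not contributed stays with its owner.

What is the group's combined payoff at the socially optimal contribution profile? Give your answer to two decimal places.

871.20 hours

Each contributed unit returns 3.300 to the group as a whole (0.4125 to each of 8 players), which exceeds 1, so the social optimum is full contribution: group total = 3.300 × 264 = 871.20.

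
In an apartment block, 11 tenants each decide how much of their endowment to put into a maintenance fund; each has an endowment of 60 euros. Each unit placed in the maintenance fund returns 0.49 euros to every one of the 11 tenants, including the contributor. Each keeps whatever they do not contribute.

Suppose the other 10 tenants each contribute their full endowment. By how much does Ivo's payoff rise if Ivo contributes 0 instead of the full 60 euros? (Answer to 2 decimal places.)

30.60 euros

Switching from a contribution of 60 to 0 lets Ivo keep an extra 60 euros, but lowers the maintenance fund by 60, which costs Ivo their own share of that drop: 0.49 × 60 = 29.40.
Net gain = 60 − 29.40 = 30.60. The private return per contributed unit (0.49) is below 1, so free-riding is indeed the best response regardless of what the others do.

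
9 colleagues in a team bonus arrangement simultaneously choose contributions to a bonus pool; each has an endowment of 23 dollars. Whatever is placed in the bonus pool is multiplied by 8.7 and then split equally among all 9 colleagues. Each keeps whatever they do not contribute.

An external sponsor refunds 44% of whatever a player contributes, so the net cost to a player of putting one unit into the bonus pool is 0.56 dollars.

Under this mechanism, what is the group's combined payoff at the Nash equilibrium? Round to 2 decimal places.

1891.98 dollars

With the mechanism, a contributed unit returns (8.7/9) / 0.56 = 1.7262 per unit of net cost to the contributor — now above 1 — so contributing fully is weakly dominant for every player.
At the Nash equilibrium everyone contributes 23. Group total payoff = 9 × (23 × 0.44 + 8.7 × 23) = 1891.98.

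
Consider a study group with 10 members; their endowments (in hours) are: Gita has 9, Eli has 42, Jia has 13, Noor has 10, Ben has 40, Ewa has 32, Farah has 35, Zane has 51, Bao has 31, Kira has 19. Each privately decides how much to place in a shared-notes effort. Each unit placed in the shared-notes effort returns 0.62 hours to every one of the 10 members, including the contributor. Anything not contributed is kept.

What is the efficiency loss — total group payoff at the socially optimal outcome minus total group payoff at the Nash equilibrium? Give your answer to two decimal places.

1466.40 hours

The private return per contributed unit is 0.62 < 1 for everyone, so the Nash equilibrium is zero contribution and the group total is Σ E_j = 9 + 42 + 13 + 10 + 40 + 32 + 35 + 51 + 31 + 19 = 282.
Each contributed unit returns 6.200 to the group, so the social optimum is full contribution by everyone: group total = 6.200 × 282 = 1748.40.
Efficiency loss = (6.200 − 1) × 282 = 1466.40.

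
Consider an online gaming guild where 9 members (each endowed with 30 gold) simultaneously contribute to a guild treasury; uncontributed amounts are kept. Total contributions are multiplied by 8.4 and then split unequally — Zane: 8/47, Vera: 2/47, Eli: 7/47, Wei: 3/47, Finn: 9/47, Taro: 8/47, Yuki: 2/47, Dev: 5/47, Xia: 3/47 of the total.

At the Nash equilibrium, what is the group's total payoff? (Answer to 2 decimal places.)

1158.00 gold

Each unit j contributes comes back to j as 8.4 × (j's share), so j prefers to contribute only if that share exceeds 1/8.4 = 0.1190; otherwise keeping the unit dominates.
Zane, Eli, Finn and Taro are above the threshold, contributing 30 each; the remaining 5 contribute 0. Total contributed: 120.
The guild treasury pays out 8.4 × 120 = 1008.00 in total (split across the unequal shares, but the aggregate is all that matters for the group sum).
The 5 free-riders keep 30 each, adding 150. Group total = 150 + 1008.00 = 1158.00.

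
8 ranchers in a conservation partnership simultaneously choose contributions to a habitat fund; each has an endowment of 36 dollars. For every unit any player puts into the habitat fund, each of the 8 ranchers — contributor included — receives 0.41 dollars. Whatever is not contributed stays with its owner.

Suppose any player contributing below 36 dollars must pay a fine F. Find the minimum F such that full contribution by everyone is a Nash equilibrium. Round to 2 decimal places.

Given the others contribute fully, the best deviation is to contribute 0 (any partial contribution still incurs the fine and gives up units whose private return 0.41 is below 1).
Deviating from 36 to 0 saves 36 dollars but forfeits the deviator's share of the drop in the habitat fund: 0.41 × 36 = 14.76.
So the deviation gain is 36 − 14.76 = 21.24, and the fine must be at least 21.24 dollars to wipe it out.

21.24 dollars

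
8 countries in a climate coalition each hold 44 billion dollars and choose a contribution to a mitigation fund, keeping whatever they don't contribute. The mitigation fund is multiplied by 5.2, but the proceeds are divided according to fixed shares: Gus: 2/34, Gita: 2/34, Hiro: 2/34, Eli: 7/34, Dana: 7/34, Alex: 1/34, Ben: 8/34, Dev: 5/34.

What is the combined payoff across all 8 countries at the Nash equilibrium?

906.40 billion dollars

For player j, contributing a unit is worthwhile iff 5.2 × (j's share) ≥ 1, i.e. iff j's share is at least 0.1923.
Eli, Dana and Ben are above the threshold, contributing 44 each; the remaining 5 contribute 0. Total contributed: 132.
The mitigation fund pays out 5.2 × 132 = 686.40 in total (split across the unequal shares, but the aggregate is all that matters for the group sum).
The 5 free-riders keep 44 each, adding 220. Group total = 220 + 686.40 = 906.40.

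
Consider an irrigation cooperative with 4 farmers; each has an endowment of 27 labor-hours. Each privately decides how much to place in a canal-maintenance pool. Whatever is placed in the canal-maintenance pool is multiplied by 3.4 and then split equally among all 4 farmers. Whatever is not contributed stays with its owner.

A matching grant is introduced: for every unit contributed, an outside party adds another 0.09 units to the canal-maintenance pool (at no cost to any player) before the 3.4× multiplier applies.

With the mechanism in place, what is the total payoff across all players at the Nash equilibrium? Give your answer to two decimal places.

The effective private return is 3.4 × 1.09 / 4 = 0.9265, which is still under 1, so the mechanism doesn't change anyone's dominant strategy: zero contribution.
Everyone keeps their endowment and the group total is 4 × 27 = 108.

108.00 labor-hours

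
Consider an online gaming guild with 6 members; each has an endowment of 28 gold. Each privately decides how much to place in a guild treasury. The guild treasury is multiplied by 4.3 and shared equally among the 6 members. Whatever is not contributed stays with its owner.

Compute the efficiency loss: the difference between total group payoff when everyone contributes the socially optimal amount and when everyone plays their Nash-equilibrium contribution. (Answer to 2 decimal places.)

Each contributed unit returns 4.3/6 = 0.7167 to its contributor — below 1 — so contributing 0 is dominant for every player. At the Nash equilibrium everyone keeps their 28, and the group total is 6 × 28 = 168.
Each contributed unit returns 4.300 to the group as a whole (0.7167 to each of 6 players), which exceeds 1, so the social optimum is full contribution: group total = 4.300 × 168 = 722.40.
Efficiency loss = 722.40 − 168 = 554.40.

554.40 gold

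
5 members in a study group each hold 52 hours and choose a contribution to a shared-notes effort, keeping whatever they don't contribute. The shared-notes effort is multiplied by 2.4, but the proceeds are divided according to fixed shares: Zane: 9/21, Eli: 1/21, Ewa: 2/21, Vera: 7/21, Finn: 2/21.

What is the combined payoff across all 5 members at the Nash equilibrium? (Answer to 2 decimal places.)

For player j, contributing a unit is worthwhile iff 2.4 × (j's share) ≥ 1, i.e. iff j's share is at least 0.4167.
Zane alone (share 9/21) is above the threshold, contributing 52; the remaining 4 contribute 0. Total contributed: 52.
The shared-notes effort pays out 2.4 × 52 = 124.80 in total (split across the unequal shares, but the aggregate is all that matters for the group sum).
The 4 free-riders keep 52 each, adding 208. Group total = 208 + 124.80 = 332.80.

332.80 hours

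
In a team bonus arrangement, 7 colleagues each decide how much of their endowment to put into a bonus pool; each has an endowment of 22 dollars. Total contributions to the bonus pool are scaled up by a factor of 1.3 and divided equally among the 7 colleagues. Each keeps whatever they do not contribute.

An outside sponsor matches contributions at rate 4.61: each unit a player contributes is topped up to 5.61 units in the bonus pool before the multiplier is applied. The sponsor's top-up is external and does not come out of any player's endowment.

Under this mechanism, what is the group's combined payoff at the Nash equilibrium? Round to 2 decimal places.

The effective private return per unit is now 1.3 × 5.61 / 7 = 1.0419 > 1, so every player's dominant strategy flips to full contribution.
So the Nash equilibrium is full contribution by all 7; the group earns 1.3 × 5.61 × 154 = 1123.12.

1123.12 dollars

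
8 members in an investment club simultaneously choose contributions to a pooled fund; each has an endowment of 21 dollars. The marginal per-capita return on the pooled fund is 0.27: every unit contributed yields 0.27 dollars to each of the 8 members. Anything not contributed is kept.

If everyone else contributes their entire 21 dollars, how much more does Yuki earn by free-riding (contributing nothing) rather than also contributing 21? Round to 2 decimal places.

15.33 dollars

Switching from a contribution of 21 to 0 lets Yuki keep an extra 21 dollars, but lowers the pooled fund by 21, which costs Yuki their own share of that drop: 0.27 × 21 = 5.67.
Net gain = 21 − 5.67 = 15.33. The private return per contributed unit (0.27) is below 1, so free-riding is indeed the best response regardless of what the others do.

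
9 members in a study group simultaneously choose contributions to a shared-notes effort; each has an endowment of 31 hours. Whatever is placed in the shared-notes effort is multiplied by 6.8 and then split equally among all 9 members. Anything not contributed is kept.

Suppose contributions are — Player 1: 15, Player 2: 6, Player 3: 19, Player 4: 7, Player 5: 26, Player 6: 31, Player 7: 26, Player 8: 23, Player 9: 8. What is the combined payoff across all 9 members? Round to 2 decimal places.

Total contributed: 15 + 6 + 19 + 7 + 26 + 31 + 26 + 23 + 8 = 161; total kept: 9 × 31 − 161 = 118.
The shared-notes effort pays out 6.8 × 161 = 1094.80 in aggregate.
Group total = 118 + 1094.80 = 1212.80.

1212.80 hours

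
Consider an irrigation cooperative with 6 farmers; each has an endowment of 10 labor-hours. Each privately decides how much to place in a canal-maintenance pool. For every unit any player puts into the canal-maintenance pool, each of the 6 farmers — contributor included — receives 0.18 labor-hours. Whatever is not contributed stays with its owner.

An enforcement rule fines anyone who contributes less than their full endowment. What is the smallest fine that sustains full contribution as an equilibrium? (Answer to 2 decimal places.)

8.20 labor-hours

Given the others contribute fully, the best deviation is to contribute 0 (any partial contribution still incurs the fine and gives up units whose private return 0.18 is below 1).
Deviating from 10 to 0 saves 10 labor-hours but forfeits the deviator's share of the drop in the canal-maintenance pool: 0.18 × 10 = 1.80.
So the deviation gain is 10 − 1.80 = 8.20, and the fine must be at least 8.20 labor-hours to wipe it out.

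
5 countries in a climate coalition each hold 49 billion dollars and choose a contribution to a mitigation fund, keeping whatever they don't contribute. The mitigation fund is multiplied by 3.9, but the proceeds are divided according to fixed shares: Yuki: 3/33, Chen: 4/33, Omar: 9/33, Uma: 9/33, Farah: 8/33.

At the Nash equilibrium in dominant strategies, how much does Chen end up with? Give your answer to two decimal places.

For player j, contributing a unit is worthwhile iff 3.9 × (j's share) ≥ 1, i.e. iff j's share is at least 0.2564.
The shares above 0.2564 belong to Omar and Uma, contributing 49 each; the remaining 3 contribute 0. Total contributed: 98.
Chen keeps 49 and receives 3.9 × 98 × 4/33 = 46.33 from the mitigation fund, for a payoff of 95.33.

95.33 billion dollars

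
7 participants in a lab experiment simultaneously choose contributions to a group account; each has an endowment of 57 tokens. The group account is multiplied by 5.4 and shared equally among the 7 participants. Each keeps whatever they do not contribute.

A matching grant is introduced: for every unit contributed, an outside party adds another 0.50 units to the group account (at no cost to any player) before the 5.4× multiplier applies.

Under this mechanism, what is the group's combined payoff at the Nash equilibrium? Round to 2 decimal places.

Under the mechanism each unit contributed yields 5.4 × 1.50 / 7 = 1.1571 back to its contributor per unit of net cost, which exceeds 1, making full contribution the dominant choice for everyone.
At the Nash equilibrium everyone contributes 57. Group total payoff = 5.4 × 1.50 × 399 = 3231.90.

3231.90 tokens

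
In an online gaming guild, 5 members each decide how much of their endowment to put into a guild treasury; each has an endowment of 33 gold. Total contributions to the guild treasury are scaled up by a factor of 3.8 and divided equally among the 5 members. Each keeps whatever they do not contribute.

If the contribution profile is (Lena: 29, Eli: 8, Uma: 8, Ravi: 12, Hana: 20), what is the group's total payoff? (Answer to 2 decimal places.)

380.60 gold

Total contributed: 29 + 8 + 8 + 12 + 20 = 77; total kept: 5 × 33 − 77 = 88.
The guild treasury pays out 3.8 × 77 = 292.60 in aggregate.
Group total = 88 + 292.60 = 380.60.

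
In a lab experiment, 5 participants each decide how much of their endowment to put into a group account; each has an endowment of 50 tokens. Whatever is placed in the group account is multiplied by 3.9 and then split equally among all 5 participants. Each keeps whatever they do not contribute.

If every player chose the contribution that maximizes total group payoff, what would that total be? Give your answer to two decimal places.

Each contributed unit returns 3.900 to the group as a whole (0.7800 to each of 5 players), which exceeds 1, so the social optimum is full contribution: group total = 3.900 × 250 = 975.00.

975.00 tokens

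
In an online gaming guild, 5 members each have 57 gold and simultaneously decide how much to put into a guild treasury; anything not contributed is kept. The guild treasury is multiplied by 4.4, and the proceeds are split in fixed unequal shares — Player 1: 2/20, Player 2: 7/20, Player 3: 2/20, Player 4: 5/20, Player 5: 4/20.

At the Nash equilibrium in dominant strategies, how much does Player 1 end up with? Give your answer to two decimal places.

107.16 gold

For player j, contributing a unit is worthwhile iff 4.4 × (j's share) ≥ 1, i.e. iff j's share is at least 0.2273.
Player 2 and Player 4 are above the threshold, contributing 57 each; the remaining 3 contribute 0. Total contributed: 114.
Player 1 keeps 57 and receives 4.4 × 114 × 2/20 = 50.16 from the guild treasury, for a payoff of 107.16.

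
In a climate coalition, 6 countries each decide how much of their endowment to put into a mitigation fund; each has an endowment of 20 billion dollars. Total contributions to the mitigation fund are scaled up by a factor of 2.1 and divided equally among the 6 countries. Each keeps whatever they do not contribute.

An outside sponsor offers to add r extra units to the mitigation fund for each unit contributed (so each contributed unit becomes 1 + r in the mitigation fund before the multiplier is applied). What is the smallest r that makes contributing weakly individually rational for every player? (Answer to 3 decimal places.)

1.857

With matching at rate r, one contributed unit becomes (1 + r) in the mitigation fund and returns 2.1 × (1 + r) / 6 to the contributor.
Setting this equal to 1: 1 + r = 6/2.1 = 2.8571.
So the minimum matching rate is r = 2.8571 − 1 = 1.857.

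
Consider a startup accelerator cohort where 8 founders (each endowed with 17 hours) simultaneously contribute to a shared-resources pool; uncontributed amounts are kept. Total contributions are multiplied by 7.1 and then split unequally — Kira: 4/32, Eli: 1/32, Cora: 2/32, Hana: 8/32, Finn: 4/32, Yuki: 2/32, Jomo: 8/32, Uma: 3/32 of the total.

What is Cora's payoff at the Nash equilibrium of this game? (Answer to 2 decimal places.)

32.09 hours

A player with share s gets back 7.1·s per unit contributed, so full contribution is dominant for anyone with s > 1/7.1 = 0.1408 and zero contribution is dominant for anyone below.
The shares above 0.1408 belong to Hana and Jomo, contributing 17 each; the remaining 6 contribute 0. Total contributed: 34.
Cora keeps 17 and receives 7.1 × 34 × 2/32 = 15.09 from the shared-resources pool, for a payoff of 32.09.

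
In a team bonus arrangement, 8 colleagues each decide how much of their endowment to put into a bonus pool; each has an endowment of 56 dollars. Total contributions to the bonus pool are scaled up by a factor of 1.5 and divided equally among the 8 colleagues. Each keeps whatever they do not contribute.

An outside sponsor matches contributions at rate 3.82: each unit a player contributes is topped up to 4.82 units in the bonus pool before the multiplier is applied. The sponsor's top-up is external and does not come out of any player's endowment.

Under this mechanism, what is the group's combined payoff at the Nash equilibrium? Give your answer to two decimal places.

Even with the mechanism, each unit contributed returns only 1.5 × 4.82 / 8 = 0.9038 per unit of net cost, so contributing nothing is still dominant.
Everyone keeps their endowment and the group total is 8 × 56 = 448.

448.00 dollars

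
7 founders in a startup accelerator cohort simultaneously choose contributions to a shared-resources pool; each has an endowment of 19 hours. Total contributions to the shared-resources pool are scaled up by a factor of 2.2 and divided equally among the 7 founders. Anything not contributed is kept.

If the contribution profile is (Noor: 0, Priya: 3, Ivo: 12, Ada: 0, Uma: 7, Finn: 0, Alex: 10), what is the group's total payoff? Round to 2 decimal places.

171.40 hours

Total contributed: 0 + 3 + 12 + 0 + 7 + 0 + 10 = 32; total kept: 7 × 19 − 32 = 101.
The shared-resources pool pays out 2.2 × 32 = 70.40 in aggregate.
Group total = 101 + 70.40 = 171.40.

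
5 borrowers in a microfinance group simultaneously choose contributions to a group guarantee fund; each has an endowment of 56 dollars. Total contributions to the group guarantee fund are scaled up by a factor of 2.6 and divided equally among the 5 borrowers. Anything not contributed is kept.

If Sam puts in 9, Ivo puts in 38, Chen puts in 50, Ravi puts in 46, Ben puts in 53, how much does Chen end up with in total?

107.92 dollars

Total contributed: 9 + 38 + 50 + 46 + 53 = 196.
Each receives 2.6 × 196 / 5 = 101.92 from the group guarantee fund.
Chen keeps 56 − 50 = 6, so Chen's payoff is 6 + 101.92 = 107.92.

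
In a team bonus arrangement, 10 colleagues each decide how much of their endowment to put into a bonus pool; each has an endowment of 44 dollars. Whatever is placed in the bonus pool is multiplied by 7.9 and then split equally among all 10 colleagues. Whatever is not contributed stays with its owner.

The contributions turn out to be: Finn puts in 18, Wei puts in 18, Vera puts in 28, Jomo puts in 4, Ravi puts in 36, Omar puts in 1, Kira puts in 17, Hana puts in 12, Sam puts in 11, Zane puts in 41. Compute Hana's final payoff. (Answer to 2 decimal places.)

Total contributed: 18 + 18 + 28 + 4 + 36 + 1 + 17 + 12 + 11 + 41 = 186.
Each receives 7.9 × 186 / 10 = 146.94 from the bonus pool.
Hana keeps 44 − 12 = 32, so Hana's payoff is 32 + 146.94 = 178.94.

178.94 dollars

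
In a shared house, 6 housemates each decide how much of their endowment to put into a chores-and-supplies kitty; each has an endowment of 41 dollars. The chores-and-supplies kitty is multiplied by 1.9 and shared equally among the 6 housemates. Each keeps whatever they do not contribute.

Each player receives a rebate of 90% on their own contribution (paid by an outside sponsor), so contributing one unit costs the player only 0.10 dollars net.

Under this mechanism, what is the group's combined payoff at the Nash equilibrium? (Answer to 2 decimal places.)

Under the mechanism each unit contributed yields (1.9/6) / 0.10 = 3.1667 back to its contributor per unit of net cost, which exceeds 1, making full contribution the dominant choice for everyone.
At the Nash equilibrium everyone contributes 41. Group total payoff = 6 × (41 × 0.90 + 1.9 × 41) = 688.80.

688.80 dollars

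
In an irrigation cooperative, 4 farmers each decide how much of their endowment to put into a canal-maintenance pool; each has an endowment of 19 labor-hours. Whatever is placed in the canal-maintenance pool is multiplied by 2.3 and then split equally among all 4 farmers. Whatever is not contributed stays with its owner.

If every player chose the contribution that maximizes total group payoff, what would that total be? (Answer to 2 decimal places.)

174.80 labor-hours

Each contributed unit returns 2.300 to the group as a whole (0.5750 to each of 4 players), which exceeds 1, so the social optimum is full contribution: group total = 2.300 × 76 = 174.80.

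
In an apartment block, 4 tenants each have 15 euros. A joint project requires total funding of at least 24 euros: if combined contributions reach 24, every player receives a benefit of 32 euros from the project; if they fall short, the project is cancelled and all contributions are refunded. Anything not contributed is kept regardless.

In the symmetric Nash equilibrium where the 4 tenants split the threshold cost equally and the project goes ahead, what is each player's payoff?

Equal share of the threshold: 24/4 = 6.
At this profile no one gains by cutting their contribution: any cut drops the total below 24, the project is cancelled, contributions are refunded, and the deviator ends with 15, which is less than 15 − 6 + 32 = 41. Contributing more than 6 just wastes the excess. So contributing exactly 6 is a best response.
Each player's payoff: 15 − 6 + 32 = 41.

41 euros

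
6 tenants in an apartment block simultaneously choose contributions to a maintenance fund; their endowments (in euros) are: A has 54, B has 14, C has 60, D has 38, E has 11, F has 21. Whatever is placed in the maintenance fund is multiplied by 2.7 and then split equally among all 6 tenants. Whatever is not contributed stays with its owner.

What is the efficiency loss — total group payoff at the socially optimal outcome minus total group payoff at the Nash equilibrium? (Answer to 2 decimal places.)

336.60 euros

The private return per contributed unit is 2.7/6 = 0.4500 < 1 for every player regardless of endowment, so the Nash equilibrium is zero contribution and the group total is Σ E_j = 54 + 14 + 60 + 38 + 11 + 21 = 198.
Each contributed unit returns 2.700 to the group, so the social optimum is full contribution by everyone: group total = 2.700 × 198 = 534.60.
Efficiency loss = (2.700 − 1) × 198 = 336.60.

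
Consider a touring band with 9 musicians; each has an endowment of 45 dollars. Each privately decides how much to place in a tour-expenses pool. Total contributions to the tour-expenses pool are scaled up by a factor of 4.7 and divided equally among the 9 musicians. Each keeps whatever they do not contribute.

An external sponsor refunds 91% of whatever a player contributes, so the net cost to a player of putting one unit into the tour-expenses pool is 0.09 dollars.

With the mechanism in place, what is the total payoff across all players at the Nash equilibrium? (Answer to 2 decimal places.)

With the mechanism, a contributed unit returns (4.7/9) / 0.09 = 5.8025 per unit of net cost to the contributor — now above 1 — so contributing fully is weakly dominant for every player.
At the Nash equilibrium everyone contributes 45. Group total payoff = 9 × (45 × 0.91 + 4.7 × 45) = 2272.05.

2272.05 dollars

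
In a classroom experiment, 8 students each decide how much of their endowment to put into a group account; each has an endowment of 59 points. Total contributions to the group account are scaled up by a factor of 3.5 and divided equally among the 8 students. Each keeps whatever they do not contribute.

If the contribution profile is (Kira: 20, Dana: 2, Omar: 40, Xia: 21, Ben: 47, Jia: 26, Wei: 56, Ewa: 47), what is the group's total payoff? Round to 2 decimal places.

1119.50 points

Total contributed: 20 + 2 + 40 + 21 + 47 + 26 + 56 + 47 = 259; total kept: 8 × 59 − 259 = 213.
The group account pays out 3.5 × 259 = 906.50 in aggregate.
Group total = 213 + 906.50 = 1119.50.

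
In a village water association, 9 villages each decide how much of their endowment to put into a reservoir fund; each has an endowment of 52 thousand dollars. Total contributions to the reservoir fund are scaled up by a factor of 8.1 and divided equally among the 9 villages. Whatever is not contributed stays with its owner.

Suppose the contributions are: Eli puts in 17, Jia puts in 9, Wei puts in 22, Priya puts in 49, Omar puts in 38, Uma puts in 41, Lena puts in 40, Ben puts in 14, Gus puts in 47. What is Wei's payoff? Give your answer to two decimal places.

Total contributed: 17 + 9 + 22 + 49 + 38 + 41 + 40 + 14 + 47 = 277.
Each receives 8.1 × 277 / 9 = 249.30 from the reservoir fund.
Wei keeps 52 − 22 = 30, so Wei's payoff is 30 + 249.30 = 279.30.

279.30 thousand dollars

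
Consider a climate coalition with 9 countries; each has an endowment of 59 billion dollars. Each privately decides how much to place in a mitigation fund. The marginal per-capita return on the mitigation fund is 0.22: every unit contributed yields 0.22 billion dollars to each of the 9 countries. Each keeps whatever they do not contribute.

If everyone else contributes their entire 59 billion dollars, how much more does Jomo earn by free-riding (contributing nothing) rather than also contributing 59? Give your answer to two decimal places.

46.02 billion dollars

Switching from a contribution of 59 to 0 lets Jomo keep an extra 59 billion dollars, but lowers the mitigation fund by 59, which costs Jomo their own share of that drop: 0.22 × 59 = 12.98.
Net gain = 59 − 12.98 = 46.02. The private return per contributed unit (0.22) is below 1, so free-riding is indeed the best response regardless of what the others do.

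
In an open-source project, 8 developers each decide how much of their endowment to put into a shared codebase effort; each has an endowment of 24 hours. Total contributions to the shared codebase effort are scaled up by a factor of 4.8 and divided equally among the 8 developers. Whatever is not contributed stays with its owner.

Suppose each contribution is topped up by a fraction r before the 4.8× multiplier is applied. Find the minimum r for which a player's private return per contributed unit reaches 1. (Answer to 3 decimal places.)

With matching at rate r, one contributed unit becomes (1 + r) in the shared codebase effort and returns 4.8 × (1 + r) / 8 to the contributor.
Setting this equal to 1: 1 + r = 8/4.8 = 1.6667.
So the minimum matching rate is r = 1.6667 − 1 = 0.667.

0.667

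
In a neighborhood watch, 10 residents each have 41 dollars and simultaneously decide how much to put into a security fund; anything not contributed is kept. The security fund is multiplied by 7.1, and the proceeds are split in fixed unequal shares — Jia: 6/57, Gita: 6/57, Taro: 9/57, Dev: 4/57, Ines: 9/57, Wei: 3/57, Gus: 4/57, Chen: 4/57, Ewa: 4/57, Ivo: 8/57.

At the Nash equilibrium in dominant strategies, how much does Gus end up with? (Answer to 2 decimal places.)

For player j, contributing a unit is worthwhile iff 7.1 × (j's share) ≥ 1, i.e. iff j's share is at least 0.1408.
Taro and Ines are above the threshold, contributing 41 each; the remaining 8 contribute 0. Total contributed: 82.
Gus keeps 41 and receives 7.1 × 82 × 4/57 = 40.86 from the security fund, for a payoff of 81.86.

81.86 dollars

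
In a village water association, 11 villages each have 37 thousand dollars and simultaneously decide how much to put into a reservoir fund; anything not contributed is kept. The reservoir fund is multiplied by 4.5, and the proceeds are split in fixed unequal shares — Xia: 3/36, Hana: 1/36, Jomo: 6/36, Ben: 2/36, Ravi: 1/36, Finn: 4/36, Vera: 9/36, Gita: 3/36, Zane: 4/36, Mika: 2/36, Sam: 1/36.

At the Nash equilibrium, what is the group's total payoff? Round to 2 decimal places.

536.50 thousand dollars

Each unit j contributes comes back to j as 4.5 × (j's share), so j prefers to contribute only if that share exceeds 1/4.5 = 0.2222; otherwise keeping the unit dominates.
Vera alone (share 9/36) is above the threshold, contributing 37; the remaining 10 contribute 0. Total contributed: 37.
The reservoir fund pays out 4.5 × 37 = 166.50 in total (split across the unequal shares, but the aggregate is all that matters for the group sum).
The 10 free-riders keep 37 each, adding 370. Group total = 370 + 166.50 = 536.50.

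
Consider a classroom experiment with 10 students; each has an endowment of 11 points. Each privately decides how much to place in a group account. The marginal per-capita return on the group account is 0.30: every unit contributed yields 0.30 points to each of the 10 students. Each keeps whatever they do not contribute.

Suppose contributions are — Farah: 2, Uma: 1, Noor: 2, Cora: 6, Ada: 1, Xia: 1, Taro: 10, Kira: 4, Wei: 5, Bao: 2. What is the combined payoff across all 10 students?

Total contributed: 2 + 1 + 2 + 6 + 1 + 1 + 10 + 4 + 5 + 2 = 34; total kept: 10 × 11 − 34 = 76.
The group account pays out 0.30 × 10 × 34 = 102.00 in aggregate.
Group total = 76 + 102.00 = 178.00.

178.00 points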